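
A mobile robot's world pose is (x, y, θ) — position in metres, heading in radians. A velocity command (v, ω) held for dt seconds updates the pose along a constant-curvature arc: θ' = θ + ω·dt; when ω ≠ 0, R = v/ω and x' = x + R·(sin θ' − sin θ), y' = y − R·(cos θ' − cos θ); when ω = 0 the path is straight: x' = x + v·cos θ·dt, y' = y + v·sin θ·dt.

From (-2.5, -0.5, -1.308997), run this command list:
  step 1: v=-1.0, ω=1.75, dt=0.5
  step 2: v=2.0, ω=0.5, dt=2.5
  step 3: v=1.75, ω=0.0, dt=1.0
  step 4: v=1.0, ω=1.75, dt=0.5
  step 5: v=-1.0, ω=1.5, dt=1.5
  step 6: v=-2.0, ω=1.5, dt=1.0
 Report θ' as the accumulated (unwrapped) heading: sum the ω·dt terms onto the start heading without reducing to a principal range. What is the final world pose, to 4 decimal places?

(4.3127, 3.9264, 5.4410)

step 1: θ'=-0.4340 (R=-0.5714) → pose (-2.8117, -0.1294, -0.4340)
step 2: θ'=0.8160 (R=4.0000) → pose (1.7840, 0.7592, 0.8160)
step 3: θ'=0.8160 (straight) → pose (2.9830, 2.0339, 0.8160)
step 4: θ'=1.6910 (R=0.5714) → pose (3.1340, 2.4939, 1.6910)
step 5: θ'=3.9410 (R=-0.6667) → pose (4.2739, 2.1091, 3.9410)
step 6: θ'=5.4410 (R=-1.3333) → pose (4.3127, 3.9264, 5.4410)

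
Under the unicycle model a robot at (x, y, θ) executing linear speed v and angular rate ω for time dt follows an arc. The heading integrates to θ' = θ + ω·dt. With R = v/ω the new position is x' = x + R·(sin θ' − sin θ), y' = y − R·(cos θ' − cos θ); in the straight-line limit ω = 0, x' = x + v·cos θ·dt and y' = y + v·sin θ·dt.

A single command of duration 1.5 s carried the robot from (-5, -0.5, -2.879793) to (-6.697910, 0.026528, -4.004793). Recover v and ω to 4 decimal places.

v = 1.2500, ω = -0.7500

Δθ = -4.004793 − -2.879793 = -1.125000
ω = Δθ/dt = -1.125000/1.5 = -0.7500
R = Δx/(sin θ' − sin θ) = -1.6667
v = R·ω = -1.6667·-0.7500 = 1.2500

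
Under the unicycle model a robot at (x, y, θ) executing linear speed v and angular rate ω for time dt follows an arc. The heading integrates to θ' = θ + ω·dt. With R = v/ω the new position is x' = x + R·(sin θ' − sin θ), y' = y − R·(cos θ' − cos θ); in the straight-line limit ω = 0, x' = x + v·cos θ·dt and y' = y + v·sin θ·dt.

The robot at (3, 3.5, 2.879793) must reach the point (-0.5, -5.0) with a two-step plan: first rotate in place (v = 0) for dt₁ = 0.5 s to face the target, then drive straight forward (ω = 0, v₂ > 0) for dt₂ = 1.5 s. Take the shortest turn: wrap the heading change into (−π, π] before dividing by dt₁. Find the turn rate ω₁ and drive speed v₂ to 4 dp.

heading to target = atan2(-5−3.5, -0.5−3) = -1.9614
Δθ = wrap(-1.9614 − 2.8798) = 1.4420; ω₁ = Δθ/dt₁ = 2.8840
distance = √((-0.5−3)² + (-5−3.5)²) = 9.1924; v₂ = distance/dt₂ = 6.1283

ω₁ = 2.8840, v₂ = 6.1283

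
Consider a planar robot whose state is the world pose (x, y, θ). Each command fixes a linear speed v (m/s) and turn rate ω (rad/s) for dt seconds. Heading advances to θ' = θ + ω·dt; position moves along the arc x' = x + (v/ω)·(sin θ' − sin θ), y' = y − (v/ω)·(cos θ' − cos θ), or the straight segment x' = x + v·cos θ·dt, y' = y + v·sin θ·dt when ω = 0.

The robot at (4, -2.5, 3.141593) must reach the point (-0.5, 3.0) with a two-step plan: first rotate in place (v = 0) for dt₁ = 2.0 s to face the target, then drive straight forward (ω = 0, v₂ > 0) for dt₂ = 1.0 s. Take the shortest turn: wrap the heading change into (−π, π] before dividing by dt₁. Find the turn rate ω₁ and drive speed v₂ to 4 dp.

heading to target = atan2(3−-2.5, -0.5−4) = 2.2565
Δθ = wrap(2.2565 − 3.1416) = -0.8851; ω₁ = Δθ/dt₁ = -0.4425
distance = √((-0.5−4)² + (3−-2.5)²) = 7.1063; v₂ = distance/dt₂ = 7.1063

ω₁ = -0.4425, v₂ = 7.1063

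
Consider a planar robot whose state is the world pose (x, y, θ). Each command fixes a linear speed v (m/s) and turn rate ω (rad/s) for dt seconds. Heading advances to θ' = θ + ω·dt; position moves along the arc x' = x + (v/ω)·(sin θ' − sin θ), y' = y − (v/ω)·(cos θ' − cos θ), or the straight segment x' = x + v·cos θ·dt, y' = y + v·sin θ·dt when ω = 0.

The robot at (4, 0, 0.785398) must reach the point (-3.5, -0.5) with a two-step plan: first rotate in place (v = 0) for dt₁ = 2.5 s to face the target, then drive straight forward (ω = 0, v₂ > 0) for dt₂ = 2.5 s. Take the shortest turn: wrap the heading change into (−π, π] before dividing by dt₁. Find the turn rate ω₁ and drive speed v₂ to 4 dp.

ω₁ = 0.9691, v₂ = 3.0067

heading to target = atan2(-0.5−0, -3.5−4) = -3.0750
Δθ = wrap(-3.0750 − 0.7854) = 2.4228; ω₁ = Δθ/dt₁ = 0.9691
distance = √((-3.5−4)² + (-0.5−0)²) = 7.5166; v₂ = distance/dt₂ = 3.0067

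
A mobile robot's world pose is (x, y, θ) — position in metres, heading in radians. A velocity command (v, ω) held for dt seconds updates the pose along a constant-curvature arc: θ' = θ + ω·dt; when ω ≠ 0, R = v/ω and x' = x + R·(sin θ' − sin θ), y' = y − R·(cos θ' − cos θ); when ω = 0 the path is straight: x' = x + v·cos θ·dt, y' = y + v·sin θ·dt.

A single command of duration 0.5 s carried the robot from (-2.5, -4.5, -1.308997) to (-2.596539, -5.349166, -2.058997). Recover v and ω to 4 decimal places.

v = 1.7500, ω = -1.5000

Δθ = -2.058997 − -1.308997 = -0.750000
ω = Δθ/dt = -0.750000/0.5 = -1.5000
R = −Δy/(cos θ' − cos θ) = -1.1667
v = R·ω = -1.1667·-1.5000 = 1.7500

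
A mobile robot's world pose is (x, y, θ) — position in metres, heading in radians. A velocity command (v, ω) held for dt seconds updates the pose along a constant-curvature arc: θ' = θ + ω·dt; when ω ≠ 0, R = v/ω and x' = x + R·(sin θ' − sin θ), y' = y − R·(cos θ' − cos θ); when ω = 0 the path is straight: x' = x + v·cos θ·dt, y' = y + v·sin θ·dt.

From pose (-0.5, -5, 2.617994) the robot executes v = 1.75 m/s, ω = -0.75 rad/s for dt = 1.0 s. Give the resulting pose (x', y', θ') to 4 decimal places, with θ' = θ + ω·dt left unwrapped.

(-1.5644, -3.6626, 1.8680)

θ' = 2.6180 + -0.75·1.0 = 1.8680
R = v/ω = 1.75/-0.75 = -2.3333
x' = -0.5 + -2.3333·(sin 1.8680 − sin 2.6180) = -1.5644
y' = -5 − -2.3333·(cos 1.8680 − cos 2.6180) = -3.6626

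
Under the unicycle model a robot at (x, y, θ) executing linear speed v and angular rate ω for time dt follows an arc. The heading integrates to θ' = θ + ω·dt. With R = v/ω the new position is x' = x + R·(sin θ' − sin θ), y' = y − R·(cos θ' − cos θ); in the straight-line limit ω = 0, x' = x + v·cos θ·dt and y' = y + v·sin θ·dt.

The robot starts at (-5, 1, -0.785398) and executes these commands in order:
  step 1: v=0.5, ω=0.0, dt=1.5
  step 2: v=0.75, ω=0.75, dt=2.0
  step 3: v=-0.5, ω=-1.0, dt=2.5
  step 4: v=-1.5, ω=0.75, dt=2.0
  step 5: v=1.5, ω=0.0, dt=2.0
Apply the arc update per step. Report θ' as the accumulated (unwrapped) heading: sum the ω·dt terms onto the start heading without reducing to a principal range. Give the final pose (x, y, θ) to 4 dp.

(-2.4358, 2.4060, -0.2854)

step 1: θ'=-0.7854 (straight) → pose (-4.4697, 0.4697, -0.7854)
step 2: θ'=0.7146 (R=1.0000) → pose (-3.1072, 0.4214, 0.7146)
step 3: θ'=-1.7854 (R=0.5000) → pose (-3.9234, 0.9056, -1.7854)
step 4: θ'=-0.2854 (R=-2.0000) → pose (-5.3145, 3.2506, -0.2854)
step 5: θ'=-0.2854 (straight) → pose (-2.4358, 2.4060, -0.2854)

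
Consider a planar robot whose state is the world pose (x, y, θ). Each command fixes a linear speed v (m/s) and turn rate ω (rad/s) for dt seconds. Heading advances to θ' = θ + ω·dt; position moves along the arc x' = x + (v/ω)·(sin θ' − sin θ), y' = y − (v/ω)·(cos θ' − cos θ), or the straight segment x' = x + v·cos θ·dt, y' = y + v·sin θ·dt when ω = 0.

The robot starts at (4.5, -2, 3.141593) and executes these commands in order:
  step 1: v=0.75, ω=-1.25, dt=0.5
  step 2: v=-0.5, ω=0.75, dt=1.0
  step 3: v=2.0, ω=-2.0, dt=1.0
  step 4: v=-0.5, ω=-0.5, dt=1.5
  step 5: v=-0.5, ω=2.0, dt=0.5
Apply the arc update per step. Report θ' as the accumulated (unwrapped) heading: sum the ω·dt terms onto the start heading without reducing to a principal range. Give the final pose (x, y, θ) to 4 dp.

step 1: θ'=2.5166 (R=-0.6000) → pose (4.1489, -1.8866, 2.5166)
step 2: θ'=3.2666 (R=-0.6667) → pose (4.6221, -2.0074, 3.2666)
step 3: θ'=1.2666 (R=-1.0000) → pose (3.5434, -0.7157, 1.2666)
step 4: θ'=0.5166 (R=1.0000) → pose (3.0832, -1.2856, 0.5166)
step 5: θ'=1.5166 (R=-0.2500) → pose (2.9570, -1.4895, 1.5166)

(2.9570, -1.4895, 1.5166)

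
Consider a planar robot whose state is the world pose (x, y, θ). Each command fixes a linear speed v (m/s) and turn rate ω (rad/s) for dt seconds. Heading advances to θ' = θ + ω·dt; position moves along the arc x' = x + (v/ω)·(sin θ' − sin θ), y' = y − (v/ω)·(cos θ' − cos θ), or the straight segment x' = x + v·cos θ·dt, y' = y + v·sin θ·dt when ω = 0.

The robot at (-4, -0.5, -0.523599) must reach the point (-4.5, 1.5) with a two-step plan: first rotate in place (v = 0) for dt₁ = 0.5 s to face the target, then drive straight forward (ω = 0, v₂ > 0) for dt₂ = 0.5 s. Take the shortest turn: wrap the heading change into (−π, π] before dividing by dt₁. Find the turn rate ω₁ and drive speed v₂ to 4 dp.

ω₁ = 4.6787, v₂ = 4.1231

heading to target = atan2(1.5−-0.5, -4.5−-4) = 1.8158
Δθ = wrap(1.8158 − -0.5236) = 2.3394; ω₁ = Δθ/dt₁ = 4.6787
distance = √((-4.5−-4)² + (1.5−-0.5)²) = 2.0616; v₂ = distance/dt₂ = 4.1231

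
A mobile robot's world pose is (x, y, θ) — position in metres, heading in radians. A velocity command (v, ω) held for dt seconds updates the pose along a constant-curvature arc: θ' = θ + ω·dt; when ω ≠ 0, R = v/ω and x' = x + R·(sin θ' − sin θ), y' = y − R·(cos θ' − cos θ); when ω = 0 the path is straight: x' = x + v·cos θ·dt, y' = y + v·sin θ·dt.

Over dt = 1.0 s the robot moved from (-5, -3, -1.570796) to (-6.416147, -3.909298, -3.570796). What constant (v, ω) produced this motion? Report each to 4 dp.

Δθ = -3.570796 − -1.570796 = -2.000000
ω = Δθ/dt = -2.000000/1.0 = -2.0000
R = Δx/(sin θ' − sin θ) = -1.0000
v = R·ω = -1.0000·-2.0000 = 2.0000

v = 2.0000, ω = -2.0000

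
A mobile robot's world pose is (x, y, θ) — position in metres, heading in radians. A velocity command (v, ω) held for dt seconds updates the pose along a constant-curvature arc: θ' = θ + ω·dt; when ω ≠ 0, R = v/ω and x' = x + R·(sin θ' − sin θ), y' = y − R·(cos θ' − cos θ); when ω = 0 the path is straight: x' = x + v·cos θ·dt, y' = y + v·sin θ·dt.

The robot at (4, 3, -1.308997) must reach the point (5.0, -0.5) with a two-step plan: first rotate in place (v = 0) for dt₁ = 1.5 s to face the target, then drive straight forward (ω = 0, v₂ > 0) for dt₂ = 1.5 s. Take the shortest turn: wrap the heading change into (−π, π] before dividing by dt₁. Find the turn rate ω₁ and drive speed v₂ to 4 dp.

heading to target = atan2(-0.5−3, 5−4) = -1.2925
Δθ = wrap(-1.2925 − -1.3090) = 0.0165; ω₁ = Δθ/dt₁ = 0.0110
distance = √((5−4)² + (-0.5−3)²) = 3.6401; v₂ = distance/dt₂ = 2.4267

ω₁ = 0.0110, v₂ = 2.4267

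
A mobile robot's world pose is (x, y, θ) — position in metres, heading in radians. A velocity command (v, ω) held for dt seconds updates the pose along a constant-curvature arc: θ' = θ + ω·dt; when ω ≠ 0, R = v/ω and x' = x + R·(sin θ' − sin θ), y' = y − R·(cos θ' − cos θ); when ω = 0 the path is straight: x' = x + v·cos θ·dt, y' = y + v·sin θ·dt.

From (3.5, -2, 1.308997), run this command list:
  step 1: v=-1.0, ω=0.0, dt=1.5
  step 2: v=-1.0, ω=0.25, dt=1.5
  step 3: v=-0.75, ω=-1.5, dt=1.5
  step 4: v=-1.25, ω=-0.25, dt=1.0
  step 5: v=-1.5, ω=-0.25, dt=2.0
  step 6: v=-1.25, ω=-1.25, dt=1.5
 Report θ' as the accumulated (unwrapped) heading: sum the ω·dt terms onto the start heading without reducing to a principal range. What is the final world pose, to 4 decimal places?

(0.8567, -0.7706, -3.1910)

step 1: θ'=1.3090 (straight) → pose (3.1118, -3.4489, 1.3090)
step 2: θ'=1.6840 (R=-4.0000) → pose (3.0011, -4.9360, 1.6840)
step 3: θ'=-0.5660 (R=0.5000) → pose (2.2361, -5.4145, -0.5660)
step 4: θ'=-0.8160 (R=5.0000) → pose (1.2754, -4.6199, -0.8160)
step 5: θ'=-1.3160 (R=6.0000) → pose (-0.1604, -2.0214, -1.3160)
step 6: θ'=-3.1910 (R=1.0000) → pose (0.8567, -0.7706, -3.1910)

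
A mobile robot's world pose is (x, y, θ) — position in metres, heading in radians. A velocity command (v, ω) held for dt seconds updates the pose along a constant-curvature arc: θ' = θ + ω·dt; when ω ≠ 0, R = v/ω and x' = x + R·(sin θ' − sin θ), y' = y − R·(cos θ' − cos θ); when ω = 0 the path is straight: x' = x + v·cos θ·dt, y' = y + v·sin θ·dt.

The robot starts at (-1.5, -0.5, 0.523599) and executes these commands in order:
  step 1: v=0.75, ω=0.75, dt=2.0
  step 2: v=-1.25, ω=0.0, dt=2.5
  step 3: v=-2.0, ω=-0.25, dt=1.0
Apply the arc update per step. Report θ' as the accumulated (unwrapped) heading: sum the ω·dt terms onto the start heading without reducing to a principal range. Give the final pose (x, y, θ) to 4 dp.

step 1: θ'=2.0236 (R=1.0000) → pose (-1.1008, 0.8035, 2.0236)
step 2: θ'=2.0236 (straight) → pose (0.2664, -2.0066, 2.0236)
step 3: θ'=1.7736 (R=8.0000) → pose (0.9086, -3.8951, 1.7736)

(0.9086, -3.8951, 1.7736)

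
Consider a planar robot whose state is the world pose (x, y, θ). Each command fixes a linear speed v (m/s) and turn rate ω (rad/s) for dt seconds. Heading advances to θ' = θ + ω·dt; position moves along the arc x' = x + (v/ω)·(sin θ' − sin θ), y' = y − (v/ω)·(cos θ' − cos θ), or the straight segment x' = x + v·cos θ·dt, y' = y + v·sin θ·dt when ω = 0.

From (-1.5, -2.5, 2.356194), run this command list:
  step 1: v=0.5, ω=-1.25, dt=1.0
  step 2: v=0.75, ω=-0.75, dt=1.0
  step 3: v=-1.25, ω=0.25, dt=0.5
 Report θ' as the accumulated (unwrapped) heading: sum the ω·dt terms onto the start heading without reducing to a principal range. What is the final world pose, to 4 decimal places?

(-1.6001, -1.8027, 0.4812)

step 1: θ'=1.1062 (R=-0.4000) → pose (-1.5748, -2.0379, 1.1062)
step 2: θ'=0.3562 (R=-1.0000) → pose (-1.0295, -1.5488, 0.3562)
step 3: θ'=0.4812 (R=-5.0000) → pose (-1.6001, -1.8027, 0.4812)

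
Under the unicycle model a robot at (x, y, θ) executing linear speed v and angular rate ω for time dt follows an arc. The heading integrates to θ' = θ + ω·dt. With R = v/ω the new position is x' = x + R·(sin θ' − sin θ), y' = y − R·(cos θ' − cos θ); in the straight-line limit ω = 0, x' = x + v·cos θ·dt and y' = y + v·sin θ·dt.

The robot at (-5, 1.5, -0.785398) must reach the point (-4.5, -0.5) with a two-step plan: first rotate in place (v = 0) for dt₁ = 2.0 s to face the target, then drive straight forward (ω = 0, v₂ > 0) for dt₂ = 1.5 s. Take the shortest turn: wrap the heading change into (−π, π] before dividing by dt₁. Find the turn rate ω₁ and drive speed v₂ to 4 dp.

ω₁ = -0.2702, v₂ = 1.3744

heading to target = atan2(-0.5−1.5, -4.5−-5) = -1.3258
Δθ = wrap(-1.3258 − -0.7854) = -0.5404; ω₁ = Δθ/dt₁ = -0.2702
distance = √((-4.5−-5)² + (-0.5−1.5)²) = 2.0616; v₂ = distance/dt₂ = 1.3744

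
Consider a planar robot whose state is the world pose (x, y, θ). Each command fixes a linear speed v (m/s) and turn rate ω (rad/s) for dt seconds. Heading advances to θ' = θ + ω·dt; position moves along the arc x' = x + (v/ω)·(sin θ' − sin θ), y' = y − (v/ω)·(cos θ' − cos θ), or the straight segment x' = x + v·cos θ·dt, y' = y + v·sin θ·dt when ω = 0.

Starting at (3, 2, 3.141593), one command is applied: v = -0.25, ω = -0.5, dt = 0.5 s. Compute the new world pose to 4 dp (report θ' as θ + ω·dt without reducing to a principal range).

(3.1237, 1.9845, 2.8916)

θ' = 3.1416 + -0.5·0.5 = 2.8916
R = v/ω = -0.25/-0.5 = 0.5000
x' = 3 + 0.5000·(sin 2.8916 − sin 3.1416) = 3.1237
y' = 2 − 0.5000·(cos 2.8916 − cos 3.1416) = 1.9845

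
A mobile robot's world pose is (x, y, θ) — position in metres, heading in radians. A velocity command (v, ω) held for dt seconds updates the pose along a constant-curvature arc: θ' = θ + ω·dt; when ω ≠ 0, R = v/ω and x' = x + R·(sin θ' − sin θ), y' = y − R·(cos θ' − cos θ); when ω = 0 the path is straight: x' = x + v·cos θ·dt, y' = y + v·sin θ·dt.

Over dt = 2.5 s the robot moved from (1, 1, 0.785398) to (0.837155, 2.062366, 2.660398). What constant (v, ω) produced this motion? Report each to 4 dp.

v = 0.5000, ω = 0.7500

Δθ = 2.660398 − 0.785398 = 1.875000
ω = Δθ/dt = 1.875000/2.5 = 0.7500
R = −Δy/(cos θ' − cos θ) = 0.6667
v = R·ω = 0.6667·0.7500 = 0.5000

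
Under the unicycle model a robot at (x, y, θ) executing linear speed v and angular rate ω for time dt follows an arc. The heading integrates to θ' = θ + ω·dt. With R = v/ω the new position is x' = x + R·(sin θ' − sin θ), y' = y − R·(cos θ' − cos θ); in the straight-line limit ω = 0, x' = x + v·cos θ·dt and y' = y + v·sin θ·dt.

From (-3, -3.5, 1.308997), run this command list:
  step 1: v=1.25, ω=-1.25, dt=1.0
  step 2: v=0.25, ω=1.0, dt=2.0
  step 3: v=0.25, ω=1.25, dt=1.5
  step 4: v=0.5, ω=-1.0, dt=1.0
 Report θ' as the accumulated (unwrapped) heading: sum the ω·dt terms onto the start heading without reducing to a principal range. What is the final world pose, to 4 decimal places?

step 1: θ'=0.0590 (R=-1.0000) → pose (-2.0930, -2.7606, 0.0590)
step 2: θ'=2.0590 (R=0.2500) → pose (-1.8870, -2.3937, 2.0590)
step 3: θ'=3.9340 (R=0.2000) → pose (-2.2060, -2.3471, 3.9340)
step 4: θ'=2.9340 (R=-0.5000) → pose (-2.6651, -2.4853, 2.9340)

(-2.6651, -2.4853, 2.9340)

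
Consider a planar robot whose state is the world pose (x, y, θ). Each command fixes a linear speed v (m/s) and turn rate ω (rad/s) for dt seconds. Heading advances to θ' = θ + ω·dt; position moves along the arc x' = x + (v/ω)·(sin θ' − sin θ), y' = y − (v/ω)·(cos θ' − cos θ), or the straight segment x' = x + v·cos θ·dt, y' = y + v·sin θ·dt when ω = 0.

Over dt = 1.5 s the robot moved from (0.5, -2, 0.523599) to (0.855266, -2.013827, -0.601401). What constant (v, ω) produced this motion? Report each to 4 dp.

Δθ = -0.601401 − 0.523599 = -1.125000
ω = Δθ/dt = -1.125000/1.5 = -0.7500
R = Δx/(sin θ' − sin θ) = -0.3333
v = R·ω = -0.3333·-0.7500 = 0.2500

v = 0.2500, ω = -0.7500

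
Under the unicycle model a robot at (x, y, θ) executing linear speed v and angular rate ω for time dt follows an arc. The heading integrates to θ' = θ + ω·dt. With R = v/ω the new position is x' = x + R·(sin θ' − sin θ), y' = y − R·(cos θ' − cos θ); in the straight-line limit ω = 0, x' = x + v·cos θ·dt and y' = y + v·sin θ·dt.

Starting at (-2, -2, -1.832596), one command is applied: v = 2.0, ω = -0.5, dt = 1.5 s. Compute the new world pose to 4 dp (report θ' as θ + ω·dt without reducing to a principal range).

θ' = -1.8326 + -0.5·1.5 = -2.5826
R = v/ω = 2.0/-0.5 = -4.0000
x' = -2 + -4.0000·(sin -2.5826 − sin -1.8326) = -3.7424
y' = -2 − -4.0000·(cos -2.5826 − cos -1.8326) = -4.3559

(-3.7424, -4.3559, -2.5826)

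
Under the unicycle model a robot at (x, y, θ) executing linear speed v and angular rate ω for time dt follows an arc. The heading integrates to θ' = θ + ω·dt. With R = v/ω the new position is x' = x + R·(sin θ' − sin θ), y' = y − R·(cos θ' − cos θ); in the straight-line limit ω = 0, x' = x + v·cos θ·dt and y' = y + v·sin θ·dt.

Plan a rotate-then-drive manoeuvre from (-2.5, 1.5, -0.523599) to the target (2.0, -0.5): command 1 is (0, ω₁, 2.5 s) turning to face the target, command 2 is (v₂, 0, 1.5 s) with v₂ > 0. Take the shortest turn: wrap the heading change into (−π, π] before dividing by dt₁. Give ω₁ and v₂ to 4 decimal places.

heading to target = atan2(-0.5−1.5, 2−-2.5) = -0.4182
Δθ = wrap(-0.4182 − -0.5236) = 0.1054; ω₁ = Δθ/dt₁ = 0.0421
distance = √((2−-2.5)² + (-0.5−1.5)²) = 4.9244; v₂ = distance/dt₂ = 3.2830

ω₁ = 0.0421, v₂ = 3.2830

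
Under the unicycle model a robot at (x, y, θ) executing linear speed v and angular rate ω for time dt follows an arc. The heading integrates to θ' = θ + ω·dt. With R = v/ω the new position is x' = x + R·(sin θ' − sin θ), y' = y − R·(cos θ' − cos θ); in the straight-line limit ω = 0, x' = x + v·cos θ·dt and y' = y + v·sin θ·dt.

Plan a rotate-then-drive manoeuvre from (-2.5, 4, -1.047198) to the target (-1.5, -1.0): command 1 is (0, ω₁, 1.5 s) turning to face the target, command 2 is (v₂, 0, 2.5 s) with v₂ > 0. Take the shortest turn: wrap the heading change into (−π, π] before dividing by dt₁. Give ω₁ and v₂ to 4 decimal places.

heading to target = atan2(-1−4, -1.5−-2.5) = -1.3734
Δθ = wrap(-1.3734 − -1.0472) = -0.3262; ω₁ = Δθ/dt₁ = -0.2175
distance = √((-1.5−-2.5)² + (-1−4)²) = 5.0990; v₂ = distance/dt₂ = 2.0396

ω₁ = -0.2175, v₂ = 2.0396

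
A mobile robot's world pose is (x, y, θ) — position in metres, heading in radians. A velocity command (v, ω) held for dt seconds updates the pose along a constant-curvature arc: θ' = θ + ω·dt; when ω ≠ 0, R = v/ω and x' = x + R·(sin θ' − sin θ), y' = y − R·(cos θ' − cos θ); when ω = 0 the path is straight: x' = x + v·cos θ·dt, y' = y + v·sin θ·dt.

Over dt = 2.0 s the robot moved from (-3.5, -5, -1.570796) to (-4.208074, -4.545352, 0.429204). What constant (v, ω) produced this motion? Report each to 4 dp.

Δθ = 0.429204 − -1.570796 = 2.000000
ω = Δθ/dt = 2.000000/2.0 = 1.0000
R = Δx/(sin θ' − sin θ) = -0.5000
v = R·ω = -0.5000·1.0000 = -0.5000

v = -0.5000, ω = 1.0000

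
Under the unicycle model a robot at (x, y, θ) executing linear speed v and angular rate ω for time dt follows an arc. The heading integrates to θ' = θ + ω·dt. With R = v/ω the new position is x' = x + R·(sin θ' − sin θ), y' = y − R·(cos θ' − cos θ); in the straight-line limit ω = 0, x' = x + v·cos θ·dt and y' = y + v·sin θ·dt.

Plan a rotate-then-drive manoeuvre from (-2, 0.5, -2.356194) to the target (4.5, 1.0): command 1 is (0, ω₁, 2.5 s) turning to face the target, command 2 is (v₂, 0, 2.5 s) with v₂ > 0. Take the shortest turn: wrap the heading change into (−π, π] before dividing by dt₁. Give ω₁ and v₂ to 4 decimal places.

heading to target = atan2(1−0.5, 4.5−-2) = 0.0768
Δθ = wrap(0.0768 − -2.3562) = 2.4330; ω₁ = Δθ/dt₁ = 0.9732
distance = √((4.5−-2)² + (1−0.5)²) = 6.5192; v₂ = distance/dt₂ = 2.6077

ω₁ = 0.9732, v₂ = 2.6077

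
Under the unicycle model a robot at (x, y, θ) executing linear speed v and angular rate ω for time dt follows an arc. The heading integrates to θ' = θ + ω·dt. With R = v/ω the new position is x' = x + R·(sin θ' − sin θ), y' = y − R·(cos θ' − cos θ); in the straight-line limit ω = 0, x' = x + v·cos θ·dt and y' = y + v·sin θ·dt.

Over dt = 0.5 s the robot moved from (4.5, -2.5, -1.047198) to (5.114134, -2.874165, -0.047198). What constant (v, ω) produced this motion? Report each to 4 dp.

Δθ = -0.047198 − -1.047198 = 1.000000
ω = Δθ/dt = 1.000000/0.5 = 2.0000
R = Δx/(sin θ' − sin θ) = 0.7500
v = R·ω = 0.7500·2.0000 = 1.5000

v = 1.5000, ω = 2.0000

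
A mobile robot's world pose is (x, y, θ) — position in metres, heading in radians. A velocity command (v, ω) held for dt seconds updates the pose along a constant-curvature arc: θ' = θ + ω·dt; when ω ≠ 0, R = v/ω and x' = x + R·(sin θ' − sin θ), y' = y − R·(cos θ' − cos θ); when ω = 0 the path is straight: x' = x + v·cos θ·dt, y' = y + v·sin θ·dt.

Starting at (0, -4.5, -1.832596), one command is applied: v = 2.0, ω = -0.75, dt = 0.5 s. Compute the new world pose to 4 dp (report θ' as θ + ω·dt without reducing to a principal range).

(-0.4318, -5.3955, -2.2076)

θ' = -1.8326 + -0.75·0.5 = -2.2076
R = v/ω = 2.0/-0.75 = -2.6667
x' = 0 + -2.6667·(sin -2.2076 − sin -1.8326) = -0.4318
y' = -4.5 − -2.6667·(cos -2.2076 − cos -1.8326) = -5.3955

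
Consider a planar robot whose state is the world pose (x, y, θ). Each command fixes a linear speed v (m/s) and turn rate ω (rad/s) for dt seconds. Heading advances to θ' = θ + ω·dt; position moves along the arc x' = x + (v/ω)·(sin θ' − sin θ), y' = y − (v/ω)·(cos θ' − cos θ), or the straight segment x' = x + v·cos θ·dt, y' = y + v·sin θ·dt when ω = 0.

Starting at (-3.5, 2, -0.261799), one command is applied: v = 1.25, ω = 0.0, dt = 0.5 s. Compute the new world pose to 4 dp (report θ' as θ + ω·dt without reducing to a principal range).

θ' = -0.2618 + 0.0·0.5 = -0.2618
ω = 0 → straight: x' = -3.5 + 1.25·cos(-0.2618)·0.5 = -2.8963
y' = 2 + 1.25·sin(-0.2618)·0.5 = 1.8382

(-2.8963, 1.8382, -0.2618)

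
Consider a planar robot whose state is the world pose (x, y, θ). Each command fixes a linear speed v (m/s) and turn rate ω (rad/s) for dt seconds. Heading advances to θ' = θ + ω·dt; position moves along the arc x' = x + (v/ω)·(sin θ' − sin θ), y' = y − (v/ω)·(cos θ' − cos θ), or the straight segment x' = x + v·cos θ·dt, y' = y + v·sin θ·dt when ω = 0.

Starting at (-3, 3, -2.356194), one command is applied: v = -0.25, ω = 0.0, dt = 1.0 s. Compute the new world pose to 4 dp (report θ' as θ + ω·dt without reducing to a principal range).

θ' = -2.3562 + 0.0·1.0 = -2.3562
ω = 0 → straight: x' = -3 + -0.25·cos(-2.3562)·1.0 = -2.8232
y' = 3 + -0.25·sin(-2.3562)·1.0 = 3.1768

(-2.8232, 3.1768, -2.3562)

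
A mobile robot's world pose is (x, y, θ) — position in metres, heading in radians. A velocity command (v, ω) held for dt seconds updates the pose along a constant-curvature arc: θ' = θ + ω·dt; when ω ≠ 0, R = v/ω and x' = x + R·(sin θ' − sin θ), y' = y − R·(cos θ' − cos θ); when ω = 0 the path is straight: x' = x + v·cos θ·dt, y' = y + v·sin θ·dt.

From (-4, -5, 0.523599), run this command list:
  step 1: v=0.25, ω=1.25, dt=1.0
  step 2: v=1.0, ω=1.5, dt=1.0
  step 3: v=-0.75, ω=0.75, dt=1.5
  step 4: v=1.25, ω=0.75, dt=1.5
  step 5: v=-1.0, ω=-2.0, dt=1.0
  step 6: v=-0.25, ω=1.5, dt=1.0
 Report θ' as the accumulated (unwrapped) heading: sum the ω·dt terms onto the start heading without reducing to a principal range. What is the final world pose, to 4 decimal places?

(-3.1333, -4.2681, 5.0236)

step 1: θ'=1.7736 (R=0.2000) → pose (-3.9041, -4.7865, 1.7736)
step 2: θ'=3.2736 (R=0.6667) → pose (-4.6449, -4.2599, 3.2736)
step 3: θ'=4.3986 (R=-1.0000) → pose (-3.8253, -3.5773, 4.3986)
step 4: θ'=5.5236 (R=1.6667) → pose (-3.3877, -5.3003, 5.5236)
step 5: θ'=3.5236 (R=0.5000) → pose (-3.2298, -4.4737, 3.5236)
step 6: θ'=5.0236 (R=-0.1667) → pose (-3.1333, -4.2681, 5.0236)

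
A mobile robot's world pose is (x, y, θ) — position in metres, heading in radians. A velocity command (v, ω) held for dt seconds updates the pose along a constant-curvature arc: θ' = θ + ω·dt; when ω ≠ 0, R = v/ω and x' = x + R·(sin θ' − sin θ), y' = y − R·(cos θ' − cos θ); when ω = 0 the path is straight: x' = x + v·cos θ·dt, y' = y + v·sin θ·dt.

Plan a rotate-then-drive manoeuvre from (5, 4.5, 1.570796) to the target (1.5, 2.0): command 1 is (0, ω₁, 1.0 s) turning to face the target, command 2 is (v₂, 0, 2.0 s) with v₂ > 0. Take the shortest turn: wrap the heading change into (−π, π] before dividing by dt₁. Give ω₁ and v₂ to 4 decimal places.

ω₁ = 2.1910, v₂ = 2.1506

heading to target = atan2(2−4.5, 1.5−5) = -2.5213
Δθ = wrap(-2.5213 − 1.5708) = 2.1910; ω₁ = Δθ/dt₁ = 2.1910
distance = √((1.5−5)² + (2−4.5)²) = 4.3012; v₂ = distance/dt₂ = 2.1506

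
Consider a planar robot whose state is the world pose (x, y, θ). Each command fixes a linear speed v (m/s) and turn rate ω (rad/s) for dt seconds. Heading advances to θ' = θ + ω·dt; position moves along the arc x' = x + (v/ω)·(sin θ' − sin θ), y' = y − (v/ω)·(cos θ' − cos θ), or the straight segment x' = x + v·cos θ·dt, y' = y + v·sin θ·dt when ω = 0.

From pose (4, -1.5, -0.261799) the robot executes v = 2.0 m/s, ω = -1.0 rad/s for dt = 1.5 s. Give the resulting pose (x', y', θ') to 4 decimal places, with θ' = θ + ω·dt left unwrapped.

(5.4460, -3.8115, -1.7618)

θ' = -0.2618 + -1.0·1.5 = -1.7618
R = v/ω = 2.0/-1.0 = -2.0000
x' = 4 + -2.0000·(sin -1.7618 − sin -0.2618) = 5.4460
y' = -1.5 − -2.0000·(cos -1.7618 − cos -0.2618) = -3.8115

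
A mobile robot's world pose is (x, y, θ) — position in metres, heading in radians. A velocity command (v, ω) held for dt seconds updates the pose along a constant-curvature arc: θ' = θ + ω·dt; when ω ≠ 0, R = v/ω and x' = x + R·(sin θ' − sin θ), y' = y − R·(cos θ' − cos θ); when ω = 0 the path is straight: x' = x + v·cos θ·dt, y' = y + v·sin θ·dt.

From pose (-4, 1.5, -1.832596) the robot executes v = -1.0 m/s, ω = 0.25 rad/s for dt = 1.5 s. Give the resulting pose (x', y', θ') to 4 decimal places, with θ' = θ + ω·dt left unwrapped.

(-3.8893, 2.9871, -1.4576)

θ' = -1.8326 + 0.25·1.5 = -1.4576
R = v/ω = -1.0/0.25 = -4.0000
x' = -4 + -4.0000·(sin -1.4576 − sin -1.8326) = -3.8893
y' = 1.5 − -4.0000·(cos -1.4576 − cos -1.8326) = 2.9871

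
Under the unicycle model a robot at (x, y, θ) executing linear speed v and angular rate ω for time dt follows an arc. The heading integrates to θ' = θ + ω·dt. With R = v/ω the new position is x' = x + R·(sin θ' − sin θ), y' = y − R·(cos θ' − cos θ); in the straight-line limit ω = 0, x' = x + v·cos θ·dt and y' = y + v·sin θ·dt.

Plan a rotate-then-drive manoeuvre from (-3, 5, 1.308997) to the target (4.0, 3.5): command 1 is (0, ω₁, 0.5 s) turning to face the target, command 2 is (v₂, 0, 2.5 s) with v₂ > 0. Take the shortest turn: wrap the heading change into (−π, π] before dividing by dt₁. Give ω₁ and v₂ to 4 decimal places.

ω₁ = -3.0402, v₂ = 2.8636

heading to target = atan2(3.5−5, 4−-3) = -0.2111
Δθ = wrap(-0.2111 − 1.3090) = -1.5201; ω₁ = Δθ/dt₁ = -3.0402
distance = √((4−-3)² + (3.5−5)²) = 7.1589; v₂ = distance/dt₂ = 2.8636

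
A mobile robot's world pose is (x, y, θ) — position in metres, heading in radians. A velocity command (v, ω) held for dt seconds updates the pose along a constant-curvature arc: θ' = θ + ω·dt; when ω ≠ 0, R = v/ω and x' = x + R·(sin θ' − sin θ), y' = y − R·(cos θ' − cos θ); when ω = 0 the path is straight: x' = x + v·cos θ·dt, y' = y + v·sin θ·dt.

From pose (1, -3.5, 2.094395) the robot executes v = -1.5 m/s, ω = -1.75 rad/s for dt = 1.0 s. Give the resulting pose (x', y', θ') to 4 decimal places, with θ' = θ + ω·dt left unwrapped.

θ' = 2.0944 + -1.75·1.0 = 0.3444
R = v/ω = -1.5/-1.75 = 0.8571
x' = 1 + 0.8571·(sin 0.3444 − sin 2.0944) = 0.5471
y' = -3.5 − 0.8571·(cos 0.3444 − cos 2.0944) = -4.7354

(0.5471, -4.7354, 0.3444)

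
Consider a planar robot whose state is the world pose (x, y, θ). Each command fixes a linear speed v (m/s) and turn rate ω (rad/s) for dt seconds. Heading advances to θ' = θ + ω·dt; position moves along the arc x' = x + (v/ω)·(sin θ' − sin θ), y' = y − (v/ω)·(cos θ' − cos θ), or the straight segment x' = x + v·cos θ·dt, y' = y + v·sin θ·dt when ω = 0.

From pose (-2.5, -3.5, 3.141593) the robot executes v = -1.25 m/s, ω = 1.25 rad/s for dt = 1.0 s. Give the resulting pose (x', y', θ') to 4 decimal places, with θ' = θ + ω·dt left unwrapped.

θ' = 3.1416 + 1.25·1.0 = 4.3916
R = v/ω = -1.25/1.25 = -1.0000
x' = -2.5 + -1.0000·(sin 4.3916 − sin 3.1416) = -1.5510
y' = -3.5 − -1.0000·(cos 4.3916 − cos 3.1416) = -2.8153

(-1.5510, -2.8153, 4.3916)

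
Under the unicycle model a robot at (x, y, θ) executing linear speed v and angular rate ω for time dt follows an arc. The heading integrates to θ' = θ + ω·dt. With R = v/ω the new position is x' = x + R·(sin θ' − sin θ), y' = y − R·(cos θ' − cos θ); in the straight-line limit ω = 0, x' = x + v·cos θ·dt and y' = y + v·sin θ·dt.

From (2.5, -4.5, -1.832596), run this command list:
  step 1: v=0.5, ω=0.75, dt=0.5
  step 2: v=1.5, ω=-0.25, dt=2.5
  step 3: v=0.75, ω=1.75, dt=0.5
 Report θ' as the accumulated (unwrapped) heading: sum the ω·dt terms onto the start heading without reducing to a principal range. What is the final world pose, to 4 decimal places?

step 1: θ'=-1.4576 (R=0.6667) → pose (2.4816, -4.7479, -1.4576)
step 2: θ'=-2.0826 (R=-6.0000) → pose (1.7511, -8.3641, -2.0826)
step 3: θ'=-1.2076 (R=0.4286) → pose (1.7242, -8.7262, -1.2076)

(1.7242, -8.7262, -1.2076)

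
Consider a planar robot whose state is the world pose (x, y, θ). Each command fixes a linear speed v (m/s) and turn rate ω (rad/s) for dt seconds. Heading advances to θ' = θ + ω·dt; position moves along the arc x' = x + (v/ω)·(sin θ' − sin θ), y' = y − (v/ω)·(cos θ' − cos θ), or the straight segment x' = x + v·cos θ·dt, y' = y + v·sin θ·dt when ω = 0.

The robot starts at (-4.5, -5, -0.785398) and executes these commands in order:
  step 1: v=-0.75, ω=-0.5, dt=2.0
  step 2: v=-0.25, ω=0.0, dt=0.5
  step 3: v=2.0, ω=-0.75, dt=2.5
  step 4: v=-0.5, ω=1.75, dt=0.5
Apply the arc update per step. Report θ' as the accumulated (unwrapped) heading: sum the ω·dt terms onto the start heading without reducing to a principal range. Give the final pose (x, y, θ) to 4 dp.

step 1: θ'=-1.7854 (R=1.5000) → pose (-4.9049, -3.6199, -1.7854)
step 2: θ'=-1.7854 (straight) → pose (-4.8783, -3.4978, -1.7854)
step 3: θ'=-3.6604 (R=-2.6667) → pose (-8.8061, -5.2456, -3.6604)
step 4: θ'=-2.7854 (R=-0.2857) → pose (-8.5648, -5.2653, -2.7854)

(-8.5648, -5.2653, -2.7854)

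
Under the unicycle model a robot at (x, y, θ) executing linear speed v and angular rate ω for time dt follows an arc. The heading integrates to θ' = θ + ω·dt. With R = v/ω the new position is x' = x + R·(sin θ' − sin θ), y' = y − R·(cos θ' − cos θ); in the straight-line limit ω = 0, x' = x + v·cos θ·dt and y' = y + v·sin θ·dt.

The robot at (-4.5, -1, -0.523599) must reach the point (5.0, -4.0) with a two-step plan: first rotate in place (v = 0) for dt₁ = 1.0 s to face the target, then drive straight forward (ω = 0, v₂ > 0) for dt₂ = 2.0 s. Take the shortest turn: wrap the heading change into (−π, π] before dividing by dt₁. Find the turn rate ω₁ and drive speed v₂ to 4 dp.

heading to target = atan2(-4−-1, 5−-4.5) = -0.3059
Δθ = wrap(-0.3059 − -0.5236) = 0.2177; ω₁ = Δθ/dt₁ = 0.2177
distance = √((5−-4.5)² + (-4−-1)²) = 9.9624; v₂ = distance/dt₂ = 4.9812

ω₁ = 0.2177, v₂ = 4.9812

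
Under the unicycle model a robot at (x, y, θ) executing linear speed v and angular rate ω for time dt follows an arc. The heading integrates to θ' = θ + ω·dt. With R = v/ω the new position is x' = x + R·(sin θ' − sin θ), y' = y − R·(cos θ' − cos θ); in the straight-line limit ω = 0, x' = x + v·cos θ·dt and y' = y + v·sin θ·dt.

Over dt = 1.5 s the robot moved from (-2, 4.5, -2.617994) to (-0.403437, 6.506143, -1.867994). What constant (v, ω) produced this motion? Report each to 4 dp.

v = -1.7500, ω = 0.5000

Δθ = -1.867994 − -2.617994 = 0.750000
ω = Δθ/dt = 0.750000/1.5 = 0.5000
R = −Δy/(cos θ' − cos θ) = -3.5000
v = R·ω = -3.5000·0.5000 = -1.7500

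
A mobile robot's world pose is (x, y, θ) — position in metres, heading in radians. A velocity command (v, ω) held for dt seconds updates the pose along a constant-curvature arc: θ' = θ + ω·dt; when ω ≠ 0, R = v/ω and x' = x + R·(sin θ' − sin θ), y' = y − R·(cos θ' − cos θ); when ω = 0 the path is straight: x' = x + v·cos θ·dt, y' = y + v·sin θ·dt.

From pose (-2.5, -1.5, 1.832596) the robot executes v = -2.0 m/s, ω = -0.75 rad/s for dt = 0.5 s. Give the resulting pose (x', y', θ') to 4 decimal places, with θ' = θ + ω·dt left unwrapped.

(-2.4262, -2.4914, 1.4576)

θ' = 1.8326 + -0.75·0.5 = 1.4576
R = v/ω = -2.0/-0.75 = 2.6667
x' = -2.5 + 2.6667·(sin 1.4576 − sin 1.8326) = -2.4262
y' = -1.5 − 2.6667·(cos 1.4576 − cos 1.8326) = -2.4914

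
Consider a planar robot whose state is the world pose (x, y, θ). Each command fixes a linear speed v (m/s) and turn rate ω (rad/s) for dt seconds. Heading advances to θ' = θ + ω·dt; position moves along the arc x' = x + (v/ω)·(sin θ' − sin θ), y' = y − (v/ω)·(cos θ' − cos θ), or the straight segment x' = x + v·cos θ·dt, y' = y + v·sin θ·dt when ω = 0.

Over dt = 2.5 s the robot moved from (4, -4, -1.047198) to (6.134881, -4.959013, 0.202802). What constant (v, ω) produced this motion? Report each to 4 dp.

v = 1.0000, ω = 0.5000

Δθ = 0.202802 − -1.047198 = 1.250000
ω = Δθ/dt = 1.250000/2.5 = 0.5000
R = Δx/(sin θ' − sin θ) = 2.0000
v = R·ω = 2.0000·0.5000 = 1.0000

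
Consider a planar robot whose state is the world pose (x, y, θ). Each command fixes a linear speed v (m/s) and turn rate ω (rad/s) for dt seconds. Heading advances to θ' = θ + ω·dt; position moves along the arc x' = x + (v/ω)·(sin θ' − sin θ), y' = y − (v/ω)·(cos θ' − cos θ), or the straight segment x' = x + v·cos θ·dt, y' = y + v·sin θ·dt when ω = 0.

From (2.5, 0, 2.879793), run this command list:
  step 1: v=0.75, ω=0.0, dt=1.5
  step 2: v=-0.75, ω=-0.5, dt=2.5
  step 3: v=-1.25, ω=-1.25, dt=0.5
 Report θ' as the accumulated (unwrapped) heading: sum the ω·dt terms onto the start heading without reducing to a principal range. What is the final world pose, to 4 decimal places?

step 1: θ'=2.8798 (straight) → pose (1.4133, 0.2912, 2.8798)
step 2: θ'=1.6298 (R=1.5000) → pose (2.5225, -1.0693, 1.6298)
step 3: θ'=1.0048 (R=1.0000) → pose (2.3683, -1.6645, 1.0048)

(2.3683, -1.6645, 1.0048)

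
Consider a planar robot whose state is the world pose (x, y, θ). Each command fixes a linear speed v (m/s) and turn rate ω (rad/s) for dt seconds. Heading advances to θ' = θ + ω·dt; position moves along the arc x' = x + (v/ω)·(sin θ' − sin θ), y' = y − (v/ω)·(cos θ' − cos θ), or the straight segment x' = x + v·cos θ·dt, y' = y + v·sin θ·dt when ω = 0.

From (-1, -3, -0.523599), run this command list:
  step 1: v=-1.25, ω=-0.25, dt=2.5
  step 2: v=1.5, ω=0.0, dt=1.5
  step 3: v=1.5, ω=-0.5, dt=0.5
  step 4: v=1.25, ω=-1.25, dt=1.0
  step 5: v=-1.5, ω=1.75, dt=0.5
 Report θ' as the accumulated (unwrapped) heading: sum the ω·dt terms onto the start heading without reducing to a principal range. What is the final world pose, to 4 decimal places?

step 1: θ'=-1.1486 (R=5.0000) → pose (-3.0610, -0.7187, -1.1486)
step 2: θ'=-1.1486 (straight) → pose (-2.1390, -2.7711, -1.1486)
step 3: θ'=-1.3986 (R=-3.0000) → pose (-1.9199, -3.4864, -1.3986)
step 4: θ'=-2.6486 (R=-1.0000) → pose (-2.4319, -4.5387, -2.6486)
step 5: θ'=-1.7736 (R=-0.8571) → pose (-1.9979, -3.9562, -1.7736)

(-1.9979, -3.9562, -1.7736)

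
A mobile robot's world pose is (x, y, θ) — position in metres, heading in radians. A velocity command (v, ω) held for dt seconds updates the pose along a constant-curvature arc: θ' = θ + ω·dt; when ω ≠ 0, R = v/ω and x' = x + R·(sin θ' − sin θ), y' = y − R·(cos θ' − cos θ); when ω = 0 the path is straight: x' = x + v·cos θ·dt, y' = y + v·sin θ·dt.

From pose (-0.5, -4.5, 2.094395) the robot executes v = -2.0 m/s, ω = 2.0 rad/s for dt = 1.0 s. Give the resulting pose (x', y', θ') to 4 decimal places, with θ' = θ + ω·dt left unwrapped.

θ' = 2.0944 + 2.0·1.0 = 4.0944
R = v/ω = -2.0/2.0 = -1.0000
x' = -0.5 + -1.0000·(sin 4.0944 − sin 2.0944) = 1.1811
y' = -4.5 − -1.0000·(cos 4.0944 − cos 2.0944) = -4.5794

(1.1811, -4.5794, 4.0944)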